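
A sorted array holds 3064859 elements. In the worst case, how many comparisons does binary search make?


Halving sequence: 3064859 -> 1532429 -> 766214 -> 383107 -> 191553 -> 95776 -> 47888 -> 23944 -> 11972 -> 5986 -> 2993 -> 1496 -> 748 -> 374 -> 187 -> 93 -> 46 -> 23 -> 11 -> 5 -> 2 -> 1
Number of halvings = 21
Max comparisons = 21 + 1 = 22


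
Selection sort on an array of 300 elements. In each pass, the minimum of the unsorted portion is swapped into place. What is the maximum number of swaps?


Selection sort performs one swap per pass:
  Pass 1: find min in positions 0 to 299, swap with position 0
  Pass 2: find min in positions 1 to 299, swap with position 1
  Pass 3: find min in positions 2 to 299, swap with position 2
  Pass 4: find min in positions 3 to 299, swap with position 3
  Pass 5: find min in positions 4 to 299, swap with position 4
  ... (294 more passes)
Total passes (and swaps) = n - 1 = 300 - 1 = 299


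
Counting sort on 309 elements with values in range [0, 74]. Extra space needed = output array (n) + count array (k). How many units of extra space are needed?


Output array size: 309 (to store sorted result)
Count array size: 75 (one slot per possible value, range 0 to 74)
Total extra space = 309 + 75 = 384


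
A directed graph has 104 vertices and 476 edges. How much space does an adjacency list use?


Adjacency list: one list head per vertex + one entry per edge
Vertex heads: 104
Edge entries: 476
Total = 104 + 476 = 580


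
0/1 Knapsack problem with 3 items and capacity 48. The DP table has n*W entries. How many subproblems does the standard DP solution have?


The DP table is indexed by (item, capacity).
Rows: 3 items
Columns: 48 capacity values (1 to W)
Total subproblems = 3 * 48 = 144


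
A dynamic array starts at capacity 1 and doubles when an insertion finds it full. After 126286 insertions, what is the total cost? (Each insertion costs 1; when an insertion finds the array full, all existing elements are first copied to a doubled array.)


Insertion cost: 126286 (one per element)
Resizes occur just before inserting elements 2, 3, 5, 9, ...
Elements copied at each resize: 1 + 2 + 4 + 8 + 16 + 32 + 64 + 128 + 256 + 512 + 1024 + 2048 + 4096 + 8192 + 16384 + 32768 + 65536
Sum of copies = 131071 (geometric series: 2^k - 1)
Total = 126286 + 131071 = 257357


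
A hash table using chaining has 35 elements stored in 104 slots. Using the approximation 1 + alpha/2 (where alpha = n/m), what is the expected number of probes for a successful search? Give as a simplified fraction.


Load factor alpha = n/m = 35/104
Expected probes = 1 + alpha/2 = 1 + 35/(2*104)
= 1 + 35/208
= 208/208 + 35/208
= 243/208


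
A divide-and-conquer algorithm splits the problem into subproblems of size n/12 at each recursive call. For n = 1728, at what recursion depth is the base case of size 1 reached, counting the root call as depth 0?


At each depth, the problem size is divided by 12:
  Depth 0: problem size = 1728
  Depth 1: problem size = 144
  Depth 2: problem size = 12
  Depth 3: problem size = 1 (base case)
The base case is reached at depth log_12(1728) = 3 (the tree has 4 levels counting depth 0, but the depth asked for is 3).
Recursion depth = 3


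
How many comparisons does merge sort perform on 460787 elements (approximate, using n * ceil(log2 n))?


Recursion depth: ceil(log2(460787)) = 19
Each recursion level merges n = 460787 elements
Total = 460787 * 19 = 8754953


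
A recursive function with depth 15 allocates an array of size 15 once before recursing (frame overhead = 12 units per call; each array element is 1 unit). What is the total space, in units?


Array allocation: 15 units (allocated once)
Stack frames: 15 deep * 12 per frame = 180 units
Total = 15 + 180 = 195


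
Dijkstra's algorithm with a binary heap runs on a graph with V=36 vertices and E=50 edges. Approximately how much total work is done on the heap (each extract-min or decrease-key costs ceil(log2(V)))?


Dijkstra with a binary heap: each vertex is extracted once, each edge may relax once.
Each heap operation costs O(log V).
V + E = 36 + 50 = 86
ceil(log2(36)) = 6 (since 2^5 = 32 < 36 <= 64 = 2^6)
Total heap work = (V+E) * ceil(log2(V)) = 86 * 6 = 516


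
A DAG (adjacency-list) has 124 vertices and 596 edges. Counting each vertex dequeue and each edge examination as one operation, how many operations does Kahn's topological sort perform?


V = 124 (vertex processing)
E = 596 (edge processing)
V + E = 124 + 596 = 720


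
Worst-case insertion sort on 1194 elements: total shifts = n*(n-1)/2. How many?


Sum of shifts = 1 + 2 + 3 + ... + 1193
= 1194 * 1193 / 2
= 1424442 / 2
= 712221


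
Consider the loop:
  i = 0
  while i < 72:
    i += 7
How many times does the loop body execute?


Starting at i = 0, each iteration adds 7.
Iterations until i >= 72:
  Iteration 1: i = 0 -> i = 7
  Iteration 2: i = 7 -> i = 14
  Iteration 3: i = 14 -> i = 21
  Iteration 4: i = 21 -> i = 28
  Iteration 5: i = 28 -> i = 35
  Iteration 6: i = 35 -> i = 42
  Iteration 7: i = 42 -> i = 49
  Iteration 8: i = 49 -> i = 56
  ... continuing ...
Total iterations = ceil(72/7) = 11


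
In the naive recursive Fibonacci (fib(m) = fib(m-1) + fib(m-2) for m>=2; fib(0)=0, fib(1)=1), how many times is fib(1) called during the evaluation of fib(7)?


Let N(m) = number of times fib(m) is called while evaluating fib(7).
N(7) = 1 (the initial call).
N(6) = 1 (only fib(7) calls it).
For 1 <= m <= 5: fib(m) is called by fib(m+1) and fib(m+2), so
  N(m) = N(m+1) + N(m+2).
fib(0) is called only by fib(2), so N(0) = N(2).
Walk down from m=7:
  N(7)=1, N(6)=1, N(5)=2, N(4)=3, N(3)=5, N(2)=8, N(1)=13
N(1) = 13


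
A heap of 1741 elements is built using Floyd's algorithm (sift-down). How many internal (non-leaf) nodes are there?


Leaf nodes occupy roughly half the array.
Sift-down is called for each internal node, starting from the last one.
Internal nodes = floor(n/2) = floor(1741/2) = 870


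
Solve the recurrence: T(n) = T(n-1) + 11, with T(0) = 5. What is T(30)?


Unrolling the recurrence:
T(30) = T(29) + 11
       = T(28) + 11 + 11
       = T(27) + 11*3
       ...
       = T(0) + 11*30
       = 5 + 330 = 335


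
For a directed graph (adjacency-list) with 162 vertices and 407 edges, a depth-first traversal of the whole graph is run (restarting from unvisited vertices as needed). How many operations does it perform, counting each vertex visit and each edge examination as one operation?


A full DFS traversal visits each vertex once and examines each edge once.
V = 162
E = 407
Sum = 162 + 407 = 569


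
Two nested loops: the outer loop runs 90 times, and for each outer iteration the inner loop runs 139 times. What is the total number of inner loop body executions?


Outer loop: 90 iterations
Inner loop: 139 iterations per outer iteration
Total = 90 * 139 = 12510


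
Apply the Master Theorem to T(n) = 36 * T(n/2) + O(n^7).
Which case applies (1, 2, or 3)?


The Master Theorem: T(n) = a*T(n/b) + O(n^c)
  a = 36, b = 2, c = 7
log_b(a) = log_2(36) ~ 5.17
Compare b^c with a: 2^7 = 128 > 36, so c > log_b(a).
Since c > log_b(a), Case 3 applies.
T(n) = O(n^7)
Master Theorem case = 3


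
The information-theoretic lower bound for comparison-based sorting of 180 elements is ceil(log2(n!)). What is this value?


A binary decision tree of height h has at most 2^h leaves and needs at least n! of them, so h >= ceil(log2(n!)).
180! is far too large to multiply out, so use Stirling's series:
  ln(n!) ~ n ln n - n + (1/2) ln(2 pi n) + 1/(12n)  (error below 1/(360 n^3), negligible here)
  ln(180) = 5.1929569
  n ln n = 180 * 5.1929569 = 934.7322
  (1/2) ln(2 pi * 180) = (1/2) ln(1130.9734) = 3.5154
  1/(12*180) = 0.0005
  ln(180!) ~ 934.7322 - 180 + 3.5154 + 0.0005 = 758.2481
Convert to base 2: log2(180!) = 758.2481 / ln 2 = 758.2481 / 0.69314718 = 1093.9208
ceil(1093.9208) = 1094


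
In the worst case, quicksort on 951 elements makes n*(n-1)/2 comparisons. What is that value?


Sum of comparisons per partition:
950 + 949 + ... + 1 + 0
= 951 * (951 - 1) / 2
= 951 * 950 / 2
= 451725


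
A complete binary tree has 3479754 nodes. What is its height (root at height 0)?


In a complete binary tree, level k holds nodes 2^k .. 2^(k+1)-1 (1-indexed).
Height = floor(log2(n)) = floor(log2(3479754)) = 21
Check: 2^21 = 2097152 <= 3479754 < 4194304 = 2^22


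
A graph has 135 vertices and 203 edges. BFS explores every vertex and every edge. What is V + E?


A full BFS traversal dequeues each vertex once and examines each edge once.
Vertex visits: 135
Edge visits: 203
V + E = 135 + 203 = 338


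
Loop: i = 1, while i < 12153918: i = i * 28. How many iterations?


i multiplies by 28 each step:
i = 1 -> 28 -> 784 -> 21952 -> 614656 -> 17210368 (stop)
Iterations = ceil(log_28(12153918)) = 5


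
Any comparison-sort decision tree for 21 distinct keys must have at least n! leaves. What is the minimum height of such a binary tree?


A binary decision tree of height h has at most 2^h leaves and needs at least n! of them, so h >= ceil(log2(n!)).
Compute 21! as a running product:
  x2 = 2, x3 = 6, x4 = 24, x5 = 120
  x6 = 720, x7 = 5040, x8 = 40320, x9 = 362880
  x10 = 3628800, x11 = 39916800, x12 = 479001600, x13 = 6227020800
  x14 = 87178291200, x15 = 1307674368000, x16 = 20922789888000, x17 = 355687428096000
  x18 = 6402373705728000, x19 = 121645100408832000, x20 = 2432902008176640000, x21 = 51090942171709440000
21! = 51090942171709440000
Bracket between powers of 2:
  2^65 = 36893488147419103232 < 51090942171709440000 <= 73786976294838206464 = 2^66
So ceil(log2(21!)) = 66


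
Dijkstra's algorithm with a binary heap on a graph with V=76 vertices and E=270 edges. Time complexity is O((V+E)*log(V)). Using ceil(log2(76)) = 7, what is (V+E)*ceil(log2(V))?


Dijkstra with a binary heap: each vertex is extracted once, each edge may relax once.
Each heap operation costs O(log V).
V + E = 76 + 270 = 346
ceil(log2(76)) = 7 (since 2^6 = 64 < 76 <= 128 = 2^7)
Total heap work = (V+E) * ceil(log2(V)) = 346 * 7 = 2422


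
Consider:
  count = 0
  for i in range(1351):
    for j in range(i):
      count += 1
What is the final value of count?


For each i, the inner loop runs i times:
  i=0: inner runs 0 times
  i=1: inner runs 1 time
  i=2: inner runs 2 times
  i=3: inner runs 3 times
  i=4: inner runs 4 times
  i=5: inner runs 5 times
  i=6: inner runs 6 times
  i=7: inner runs 7 times
  ...
Total = 0 + 1 + 2 + ... + 1350 = 1351*(1351-1)/2 = 911925


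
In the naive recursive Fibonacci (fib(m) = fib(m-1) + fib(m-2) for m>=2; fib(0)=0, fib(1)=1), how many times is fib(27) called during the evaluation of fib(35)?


Let N(m) = number of times fib(m) is called while evaluating fib(35).
N(35) = 1 (the initial call).
N(34) = 1 (only fib(35) calls it).
For 1 <= m <= 33: fib(m) is called by fib(m+1) and fib(m+2), so
  N(m) = N(m+1) + N(m+2).
fib(0) is called only by fib(2), so N(0) = N(2).
Walk down from m=35:
  N(35)=1, N(34)=1, N(33)=2, N(32)=3, N(31)=5, N(30)=8, N(29)=13, N(28)=21, N(27)=34
N(27) = 34


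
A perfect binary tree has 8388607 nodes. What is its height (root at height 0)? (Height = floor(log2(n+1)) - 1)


For a perfect binary tree of height h: n = 2^(h+1) - 1, so h = log2(n+1) - 1.
  n + 1 = 8388608 = 2^23
  log2(8388608) = 23
  height = 23 - 1 = 22


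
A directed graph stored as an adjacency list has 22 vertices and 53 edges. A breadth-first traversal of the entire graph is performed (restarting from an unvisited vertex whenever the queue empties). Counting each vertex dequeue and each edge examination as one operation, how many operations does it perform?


A full BFS traversal dequeues each vertex once and examines each edge once.
Vertex visits: 22
Edge visits: 53
V + E = 22 + 53 = 75


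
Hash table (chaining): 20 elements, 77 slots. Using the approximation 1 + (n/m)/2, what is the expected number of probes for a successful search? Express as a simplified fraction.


Computing expected probes:
alpha = 20/77
= 1 + alpha/2
= 1 + 20/(2*77)
= (2*77 + 20) / (2*77)
= 174/154 = 87/77


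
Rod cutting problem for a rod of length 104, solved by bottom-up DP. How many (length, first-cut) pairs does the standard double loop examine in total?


For each subproblem length i = 1..104, the inner loop considers i possible first cuts.
Total = 1 + 2 + ... + 104
= 104*(104+1)/2
= 104*105/2 = 5460


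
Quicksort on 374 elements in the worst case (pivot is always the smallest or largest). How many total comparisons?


In the worst case, each partition step picks the worst pivot:
  Partition 1: 373 comparisons (n-1 elements to compare)
  Partition 2: 372 comparisons
  Partition 3: 371 comparisons
  Partition 4: 370 comparisons
  Partition 5: 369 comparisons
  ...
  Last partition: 0 comparisons
Total = (n-1) + (n-2) + ... + 1 + 0 = n*(n-1)/2
= 374*373/2 = 69751


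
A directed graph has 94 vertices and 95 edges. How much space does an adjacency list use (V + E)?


Adjacency list: one list head per vertex + one entry per edge
Vertex heads: 94
Edge entries: 95
Total = 94 + 95 = 189


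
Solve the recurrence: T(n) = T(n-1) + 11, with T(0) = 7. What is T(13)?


Unrolling the recurrence:
T(13) = T(12) + 11
       = T(11) + 11 + 11
       = T(10) + 11*3
       ...
       = T(0) + 11*13
       = 7 + 143 = 150


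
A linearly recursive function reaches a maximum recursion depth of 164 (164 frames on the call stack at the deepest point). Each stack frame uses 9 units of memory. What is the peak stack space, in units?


Maximum recursion depth = 164 frames
Memory per frame = 9 units
Total stack space = depth * frame_size
= 164 * 9 = 1476


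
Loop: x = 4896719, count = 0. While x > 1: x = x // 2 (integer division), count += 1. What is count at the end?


The variable x halves each step:
x = 4896719 -> 2448359 -> 1224179 -> 612089 -> 306044 -> 153022 -> 76511 -> 38255 -> 19127 -> 9563 -> 4781 -> 2390 -> 1195 -> 597 -> 298 -> 149 -> 74 -> 37 -> 18 -> 9 -> 4 -> 2 -> 1
Number of halvings = floor(log2(4896719)) = 22


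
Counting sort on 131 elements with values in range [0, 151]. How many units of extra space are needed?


Output array size: 131 (to store sorted result)
Count array size: 152 (one slot per possible value, range 0 to 151)
Total extra space = 131 + 152 = 283


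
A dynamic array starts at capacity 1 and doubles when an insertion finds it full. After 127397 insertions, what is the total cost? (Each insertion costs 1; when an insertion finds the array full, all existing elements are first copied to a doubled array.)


Insertion cost: 127397 (one per element)
Resizes occur just before inserting elements 2, 3, 5, 9, ...
Elements copied at each resize: 1 + 2 + 4 + 8 + 16 + 32 + 64 + 128 + 256 + 512 + 1024 + 2048 + 4096 + 8192 + 16384 + 32768 + 65536
Sum of copies = 131071 (geometric series: 2^k - 1)
Total = 127397 + 131071 = 258468


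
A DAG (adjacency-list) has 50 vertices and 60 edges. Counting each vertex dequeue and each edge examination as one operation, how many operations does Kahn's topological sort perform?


V = 50 (vertex processing)
E = 60 (edge processing)
V + E = 50 + 60 = 110


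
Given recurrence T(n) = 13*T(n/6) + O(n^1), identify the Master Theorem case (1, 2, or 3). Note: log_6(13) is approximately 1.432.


Master Theorem parameters: a=13, b=6, c=1
log_b(a) = 1.432
Compare b^c with a: 6^1 = 6 < 13, so c < log_b(a).
Comparing c=1 vs log_b(a)=1.432:
1 < 1.432 => Case 1
Result: T(n) = O(n^(log_6 13)) ~ O(n^1.432)
Master Theorem case = 1


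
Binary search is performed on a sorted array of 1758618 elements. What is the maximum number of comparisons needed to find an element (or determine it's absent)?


Binary search halves the search space each comparison:
  Step 1: search space = 1758618 -> 879309
  Step 2: search space = 879309 -> 439654
  Step 3: search space = 439654 -> 219827
  Step 4: search space = 219827 -> 109913
  Step 5: search space = 109913 -> 54956
  Step 6: search space = 54956 -> 27478
  Step 7: search space = 27478 -> 13739
  Step 8: search space = 13739 -> 6869
  Step 9: search space = 6869 -> 3434
  Step 10: search space = 3434 -> 1717
  Step 11: search space = 1717 -> 858
  Step 12: search space = 858 -> 429
  Step 13: search space = 429 -> 214
  Step 14: search space = 214 -> 107
  Step 15: search space = 107 -> 53
  Step 16: search space = 53 -> 26
  Step 17: search space = 26 -> 13
  Step 18: search space = 13 -> 6
  Step 19: search space = 6 -> 3
  Step 20: search space = 3 -> 1
  Step 21: search space = 1 (final check)
Maximum comparisons = floor(log2(1758618)) + 1 = 20 + 1 = 21


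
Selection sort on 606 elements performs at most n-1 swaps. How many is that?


Each of the 605 passes places one element in its final position.
Pass 1: swap minimum into position 0
Pass 2: swap minimum of remaining into position 1
...
Pass 605: last two elements, one swap
Maximum swaps = 606 - 1 = 605


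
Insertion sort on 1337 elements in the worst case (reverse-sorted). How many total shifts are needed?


In the worst case (reverse-sorted), each element shifts past all previous:
  Element 1: 1 shifts
  Element 2: 2 shifts
  Element 3: 3 shifts
  Element 4: 4 shifts
  Element 5: 5 shifts
  ...
  Element 1336: 1336 shifts
Total = 1 + 2 + ... + 1336
= 1337*(1337-1)/2 = 893116


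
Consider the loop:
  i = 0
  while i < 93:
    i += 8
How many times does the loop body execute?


Starting at i = 0, each iteration adds 8.
Iterations until i >= 93:
  Iteration 1: i = 0 -> i = 8
  Iteration 2: i = 8 -> i = 16
  Iteration 3: i = 16 -> i = 24
  Iteration 4: i = 24 -> i = 32
  Iteration 5: i = 32 -> i = 40
  Iteration 6: i = 40 -> i = 48
  Iteration 7: i = 48 -> i = 56
  Iteration 8: i = 56 -> i = 64
  ... continuing ...
Total iterations = ceil(93/8) = 12


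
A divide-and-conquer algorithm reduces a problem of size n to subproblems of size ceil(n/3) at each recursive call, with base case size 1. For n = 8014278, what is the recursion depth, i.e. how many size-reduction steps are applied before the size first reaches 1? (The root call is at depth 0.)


Each step divides the size by 3 (rounding up); after k steps the size is ceil(n/3^k), which equals 1 exactly when 3^k >= n.
So the depth is the smallest k with 3^k >= 8014278, i.e. ceil(log_3(8014278)).
3^14 = 4782969 < 8014278 <= 14348907 = 3^15
Recursion depth = 15


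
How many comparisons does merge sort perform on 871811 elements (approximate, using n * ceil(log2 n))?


Recursion depth: ceil(log2(871811)) = 20
Each recursion level merges n = 871811 elements
Total = 871811 * 20 = 17436220


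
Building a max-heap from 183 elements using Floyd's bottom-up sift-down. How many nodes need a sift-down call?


In a heap of 183 elements (0-indexed array):
  Last element index: 182
  Parent of last element: floor((182 - 1) / 2) = 90
  Internal nodes: indices 0 to 90
  Count = floor(183/2) = 91


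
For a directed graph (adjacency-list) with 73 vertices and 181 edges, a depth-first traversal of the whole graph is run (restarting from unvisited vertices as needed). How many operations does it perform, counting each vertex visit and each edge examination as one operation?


A full DFS traversal visits each vertex once and examines each edge once.
V = 73
E = 181
Sum = 73 + 181 = 254


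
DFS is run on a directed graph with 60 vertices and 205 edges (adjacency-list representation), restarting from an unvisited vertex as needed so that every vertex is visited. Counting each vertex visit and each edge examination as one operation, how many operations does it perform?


A full DFS traversal processes each vertex exactly once (push/pop on stack).
Each directed edge is examined once.
V = 60, E = 205
V + E = 265


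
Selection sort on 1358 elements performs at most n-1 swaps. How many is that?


Each of the 1357 passes places one element in its final position.
Pass 1: swap minimum into position 0
Pass 2: swap minimum of remaining into position 1
...
Pass 1357: last two elements, one swap
Maximum swaps = 1358 - 1 = 1357


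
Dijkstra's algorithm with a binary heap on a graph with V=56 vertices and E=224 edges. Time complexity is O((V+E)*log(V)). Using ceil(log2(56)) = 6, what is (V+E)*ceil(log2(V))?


Dijkstra with a binary heap: each vertex is extracted once, each edge may relax once.
Each heap operation costs O(log V).
V + E = 56 + 224 = 280
ceil(log2(56)) = 6 (since 2^5 = 32 < 56 <= 64 = 2^6)
Total heap work = (V+E) * ceil(log2(V)) = 280 * 6 = 1680


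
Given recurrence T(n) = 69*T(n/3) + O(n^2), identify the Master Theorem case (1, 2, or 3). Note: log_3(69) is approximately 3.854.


Master Theorem parameters: a=69, b=3, c=2
log_b(a) = 3.854
Compare b^c with a: 3^2 = 9 < 69, so c < log_b(a).
Comparing c=2 vs log_b(a)=3.854:
2 < 3.854 => Case 1
Result: T(n) = O(n^(log_3 69)) ~ O(n^3.854)
Master Theorem case = 1


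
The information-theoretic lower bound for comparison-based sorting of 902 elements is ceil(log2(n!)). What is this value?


A binary decision tree of height h has at most 2^h leaves and needs at least n! of them, so h >= ceil(log2(n!)).
902! is far too large to multiply out, so use Stirling's series:
  ln(n!) ~ n ln n - n + (1/2) ln(2 pi n) + 1/(12n)  (error below 1/(360 n^3), negligible here)
  ln(902) = 6.8046145
  n ln n = 902 * 6.8046145 = 6137.7623
  (1/2) ln(2 pi * 902) = (1/2) ln(5667.4331) = 4.3212
  1/(12*902) = 0.0001
  ln(902!) ~ 6137.7623 - 902 + 4.3212 + 0.0001 = 5240.0836
Convert to base 2: log2(902!) = 5240.0836 / ln 2 = 5240.0836 / 0.69314718 = 7559.8426
ceil(7559.8426) = 7560


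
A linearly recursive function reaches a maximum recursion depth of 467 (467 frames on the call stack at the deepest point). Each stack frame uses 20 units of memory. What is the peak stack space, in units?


Maximum recursion depth = 467 frames
Memory per frame = 20 units
Total stack space = depth * frame_size
= 467 * 20 = 9340


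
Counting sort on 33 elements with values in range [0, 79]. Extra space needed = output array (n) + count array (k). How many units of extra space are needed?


Output array size: 33 (to store sorted result)
Count array size: 80 (one slot per possible value, range 0 to 79)
Total extra space = 33 + 80 = 113


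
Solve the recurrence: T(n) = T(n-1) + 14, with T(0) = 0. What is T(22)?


Unrolling the recurrence:
T(22) = T(21) + 14
       = T(20) + 14 + 14
       = T(19) + 14*3
       ...
       = T(0) + 14*22
       = 0 + 308 = 308


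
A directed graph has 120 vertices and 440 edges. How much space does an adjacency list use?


Adjacency list: one list head per vertex + one entry per edge
Vertex heads: 120
Edge entries: 440
Total = 120 + 440 = 560


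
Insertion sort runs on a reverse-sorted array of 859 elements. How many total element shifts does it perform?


Sum of shifts = 1 + 2 + 3 + ... + 858
= 859 * 858 / 2
= 737022 / 2
= 368511


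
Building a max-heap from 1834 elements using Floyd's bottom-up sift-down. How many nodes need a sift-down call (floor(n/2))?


In a heap of 1834 elements (0-indexed array):
  Last element index: 1833
  Parent of last element: floor((1833 - 1) / 2) = 916
  Internal nodes: indices 0 to 916
  Count = floor(1834/2) = 917


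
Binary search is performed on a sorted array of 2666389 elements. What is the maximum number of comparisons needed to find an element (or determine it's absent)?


Binary search halves the search space each comparison:
  Step 1: search space = 2666389 -> 1333194
  Step 2: search space = 1333194 -> 666597
  Step 3: search space = 666597 -> 333298
  Step 4: search space = 333298 -> 166649
  Step 5: search space = 166649 -> 83324
  Step 6: search space = 83324 -> 41662
  Step 7: search space = 41662 -> 20831
  Step 8: search space = 20831 -> 10415
  Step 9: search space = 10415 -> 5207
  Step 10: search space = 5207 -> 2603
  Step 11: search space = 2603 -> 1301
  Step 12: search space = 1301 -> 650
  Step 13: search space = 650 -> 325
  Step 14: search space = 325 -> 162
  Step 15: search space = 162 -> 81
  Step 16: search space = 81 -> 40
  Step 17: search space = 40 -> 20
  Step 18: search space = 20 -> 10
  Step 19: search space = 10 -> 5
  Step 20: search space = 5 -> 2
  Step 21: search space = 2 -> 1
  Step 22: search space = 1 (final check)
Maximum comparisons = floor(log2(2666389)) + 1 = 21 + 1 = 22


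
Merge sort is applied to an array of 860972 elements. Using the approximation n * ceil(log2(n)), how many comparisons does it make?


Merge sort divides the array into halves recursively.
Number of levels = ceil(log2(860972)) = 20
At each level, approximately n = 860972 comparisons are needed for merging.
Total comparisons ~ n * ceil(log2(n)) = 860972 * 20 = 17219440


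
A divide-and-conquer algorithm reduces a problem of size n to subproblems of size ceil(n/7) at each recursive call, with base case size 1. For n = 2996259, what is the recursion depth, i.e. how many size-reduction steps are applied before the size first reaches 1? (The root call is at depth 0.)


Each step divides the size by 7 (rounding up); after k steps the size is ceil(n/7^k), which equals 1 exactly when 7^k >= n.
So the depth is the smallest k with 7^k >= 2996259, i.e. ceil(log_7(2996259)).
7^7 = 823543 < 2996259 <= 5764801 = 7^8
Recursion depth = 8


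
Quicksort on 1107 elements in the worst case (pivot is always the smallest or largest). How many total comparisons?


In the worst case, each partition step picks the worst pivot:
  Partition 1: 1106 comparisons (n-1 elements to compare)
  Partition 2: 1105 comparisons
  Partition 3: 1104 comparisons
  Partition 4: 1103 comparisons
  Partition 5: 1102 comparisons
  ...
  Last partition: 0 comparisons
Total = (n-1) + (n-2) + ... + 1 + 0 = n*(n-1)/2
= 1107*1106/2 = 612171


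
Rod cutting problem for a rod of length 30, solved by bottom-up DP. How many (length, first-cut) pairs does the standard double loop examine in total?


For each subproblem length i = 1..30, the inner loop considers i possible first cuts.
Total = 1 + 2 + ... + 30
= 30*(30+1)/2
= 30*31/2 = 465


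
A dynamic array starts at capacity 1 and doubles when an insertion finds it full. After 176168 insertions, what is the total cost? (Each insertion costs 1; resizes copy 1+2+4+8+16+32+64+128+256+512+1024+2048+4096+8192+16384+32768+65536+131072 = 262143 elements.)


Insertion cost: 176168 (one per element)
Resizes occur just before inserting elements 2, 3, 5, 9, ...
Elements copied at each resize: 1 + 2 + 4 + 8 + 16 + 32 + 64 + 128 + 256 + 512 + 1024 + 2048 + 4096 + 8192 + 16384 + 32768 + 65536 + 131072
Sum of copies = 262143 (geometric series: 2^k - 1)
Total = 176168 + 262143 = 438311


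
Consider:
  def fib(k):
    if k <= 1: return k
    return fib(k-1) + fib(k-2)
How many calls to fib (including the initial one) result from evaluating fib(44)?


Let C(m) = total calls to evaluate fib(m). Then C(0)=C(1)=1, and
C(m) = 1 + C(m-1) + C(m-2) for m >= 2.
Build the table (each entry = 1 + previous two):
  C(0) = 1
  C(1) = 1
  C(2) = 1 + 1 + 1 = 3
  C(3) = 1 + 3 + 1 = 5
  C(4) = 1 + 5 + 3 = 9
  C(5) = 1 + 9 + 5 = 15
  C(6) = 1 + 15 + 9 = 25
  C(7) = 1 + 25 + 15 = 41
  C(8) = 1 + 41 + 25 = 67
  C(9) = 1 + 67 + 41 = 109
  C(10) = 1 + 109 + 67 = 177
  C(11) = 1 + 177 + 109 = 287
  C(12) = 1 + 287 + 177 = 465
  C(13) = 1 + 465 + 287 = 753
  C(14) = 1 + 753 + 465 = 1219
  C(15) = 1 + 1219 + 753 = 1973
  C(16) = 1 + 1973 + 1219 = 3193
  C(17) = 1 + 3193 + 1973 = 5167
  C(18) = 1 + 5167 + 3193 = 8361
  C(19) = 1 + 8361 + 5167 = 13529
  C(20) = 1 + 13529 + 8361 = 21891
  C(21) = 1 + 21891 + 13529 = 35421
  C(22) = 1 + 35421 + 21891 = 57313
  C(23) = 1 + 57313 + 35421 = 92735
  C(24) = 1 + 92735 + 57313 = 150049
  C(25) = 1 + 150049 + 92735 = 242785
  C(26) = 1 + 242785 + 150049 = 392835
  C(27) = 1 + 392835 + 242785 = 635621
  C(28) = 1 + 635621 + 392835 = 1028457
  C(29) = 1 + 1028457 + 635621 = 1664079
  C(30) = 1 + 1664079 + 1028457 = 2692537
  C(31) = 1 + 2692537 + 1664079 = 4356617
  C(32) = 1 + 4356617 + 2692537 = 7049155
  C(33) = 1 + 7049155 + 4356617 = 11405773
  C(34) = 1 + 11405773 + 7049155 = 18454929
  C(35) = 1 + 18454929 + 11405773 = 29860703
  C(36) = 1 + 29860703 + 18454929 = 48315633
  C(37) = 1 + 48315633 + 29860703 = 78176337
  C(38) = 1 + 78176337 + 48315633 = 126491971
  C(39) = 1 + 126491971 + 78176337 = 204668309
  C(40) = 1 + 204668309 + 126491971 = 331160281
  C(41) = 1 + 331160281 + 204668309 = 535828591
  C(42) = 1 + 535828591 + 331160281 = 866988873
  C(43) = 1 + 866988873 + 535828591 = 1402817465
  C(44) = 1 + 1402817465 + 866988873 = 2269806339
Total calls for fib(44) = 2269806339


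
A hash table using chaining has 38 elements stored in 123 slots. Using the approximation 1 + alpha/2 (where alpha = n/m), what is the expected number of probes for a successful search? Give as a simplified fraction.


Load factor alpha = n/m = 38/123
Expected probes = 1 + alpha/2 = 1 + 38/(2*123)
= 1 + 38/246
= 246/246 + 38/246
= 284/246
Simplify: 142/123


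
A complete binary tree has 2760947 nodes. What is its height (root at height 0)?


In a complete binary tree, level k holds nodes 2^k .. 2^(k+1)-1 (1-indexed).
Height = floor(log2(n)) = floor(log2(2760947)) = 21
Check: 2^21 = 2097152 <= 2760947 < 4194304 = 2^22


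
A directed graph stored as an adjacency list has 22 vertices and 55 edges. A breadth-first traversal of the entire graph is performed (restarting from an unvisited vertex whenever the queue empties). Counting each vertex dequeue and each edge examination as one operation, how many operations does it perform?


A full BFS traversal dequeues each vertex once and examines each edge once.
Vertex visits: 22
Edge visits: 55
V + E = 22 + 55 = 77


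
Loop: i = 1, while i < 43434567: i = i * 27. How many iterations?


i multiplies by 27 each step:
i = 1 -> 27 -> 729 -> 19683 -> 531441 -> 14348907 -> 387420489 (stop)
Iterations = ceil(log_27(43434567)) = 6


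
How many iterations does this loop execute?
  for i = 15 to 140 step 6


The loop variable i takes values starting at 15 and increments by 6 each iteration.
Sequence: i = 15, 21, 27, 33, 39, 45, 51, 57, 63, ...
The upper bound 140 is inclusive, so the count is floor((last - first) / step) + 1:
floor((140 - 15) / 6) + 1 = floor(125/6) + 1 = 20 + 1 = 21


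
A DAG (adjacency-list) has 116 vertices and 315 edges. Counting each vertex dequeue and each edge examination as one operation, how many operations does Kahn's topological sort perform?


V = 116 (vertex processing)
E = 315 (edge processing)
V + E = 116 + 315 = 431


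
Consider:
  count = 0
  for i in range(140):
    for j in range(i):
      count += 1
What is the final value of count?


For each i, the inner loop runs i times:
  i=0: inner runs 0 times
  i=1: inner runs 1 time
  i=2: inner runs 2 times
  i=3: inner runs 3 times
  i=4: inner runs 4 times
  i=5: inner runs 5 times
  i=6: inner runs 6 times
  i=7: inner runs 7 times
  ...
Total = 0 + 1 + 2 + ... + 139 = 140*(140-1)/2 = 9730


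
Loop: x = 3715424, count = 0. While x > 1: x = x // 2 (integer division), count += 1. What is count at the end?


The variable x halves each step:
x = 3715424 -> 1857712 -> 928856 -> 464428 -> 232214 -> 116107 -> 58053 -> 29026 -> 14513 -> 7256 -> 3628 -> 1814 -> 907 -> 453 -> 226 -> 113 -> 56 -> 28 -> 14 -> 7 -> 3 -> 1
Number of halvings = floor(log2(3715424)) = 21


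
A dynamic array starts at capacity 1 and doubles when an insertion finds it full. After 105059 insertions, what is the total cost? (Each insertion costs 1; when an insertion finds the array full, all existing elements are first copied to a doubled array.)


Insertion cost: 105059 (one per element)
Resizes occur just before inserting elements 2, 3, 5, 9, ...
Elements copied at each resize: 1 + 2 + 4 + 8 + 16 + 32 + 64 + 128 + 256 + 512 + 1024 + 2048 + 4096 + 8192 + 16384 + 32768 + 65536
Sum of copies = 131071 (geometric series: 2^k - 1)
Total = 105059 + 131071 = 236130


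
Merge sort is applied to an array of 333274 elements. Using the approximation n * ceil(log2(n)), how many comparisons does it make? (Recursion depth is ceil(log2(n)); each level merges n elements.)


Merge sort divides the array into halves recursively.
Number of levels = ceil(log2(333274)) = 19
At each level, approximately n = 333274 comparisons are needed for merging.
Total comparisons ~ n * ceil(log2(n)) = 333274 * 19 = 6332206


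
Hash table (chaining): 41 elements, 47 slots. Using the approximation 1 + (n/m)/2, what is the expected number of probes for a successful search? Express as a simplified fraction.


Computing expected probes:
alpha = 41/47
= 1 + alpha/2
= 1 + 41/(2*47)
= (2*47 + 41) / (2*47)
= 135/94


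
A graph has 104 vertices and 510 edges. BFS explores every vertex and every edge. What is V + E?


A full BFS traversal dequeues each vertex once and examines each edge once.
Vertex visits: 104
Edge visits: 510
V + E = 104 + 510 = 614


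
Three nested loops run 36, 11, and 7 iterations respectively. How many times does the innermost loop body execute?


Loop 1 (outermost): 36 iterations
Loop 2 (middle): 11 iterations per outer
Loop 3 (innermost): 7 iterations per middle
Total = 36 * 11 * 7 = 2772


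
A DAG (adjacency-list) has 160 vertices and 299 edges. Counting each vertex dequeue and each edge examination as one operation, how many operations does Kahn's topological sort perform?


V = 160 (vertex processing)
E = 299 (edge processing)
V + E = 160 + 299 = 459


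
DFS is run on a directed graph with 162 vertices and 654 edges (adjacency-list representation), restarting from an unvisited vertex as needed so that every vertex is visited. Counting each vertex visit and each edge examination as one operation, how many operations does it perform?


A full DFS traversal processes each vertex exactly once (push/pop on stack).
Each directed edge is examined once.
V = 162, E = 654
V + E = 816


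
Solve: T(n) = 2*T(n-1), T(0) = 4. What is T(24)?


Unrolling:
T(24) = 2*T(23) = 2^2*T(22) = ... = 2^24*T(0)
= 2^24 * 4
= 16777216 * 4 = 67108864


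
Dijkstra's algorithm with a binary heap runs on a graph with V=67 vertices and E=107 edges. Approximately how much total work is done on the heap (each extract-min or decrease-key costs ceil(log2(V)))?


Dijkstra with a binary heap: each vertex is extracted once, each edge may relax once.
Each heap operation costs O(log V).
V + E = 67 + 107 = 174
ceil(log2(67)) = 7 (since 2^6 = 64 < 67 <= 128 = 2^7)
Total heap work = (V+E) * ceil(log2(V)) = 174 * 7 = 1218


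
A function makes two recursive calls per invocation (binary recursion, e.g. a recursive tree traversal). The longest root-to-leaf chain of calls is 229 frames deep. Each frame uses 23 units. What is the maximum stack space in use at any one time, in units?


Binary recursion: the two calls run one after the other, so only one root-to-leaf chain of frames is on the stack at a time.
Maximum depth (longest chain) = 229 frames
Each frame = 23 units
Max stack space = 229 * 23 = 5267


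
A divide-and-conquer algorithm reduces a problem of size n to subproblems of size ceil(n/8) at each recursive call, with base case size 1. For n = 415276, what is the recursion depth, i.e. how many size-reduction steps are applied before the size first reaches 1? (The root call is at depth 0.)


Each step divides the size by 8 (rounding up); after k steps the size is ceil(n/8^k), which equals 1 exactly when 8^k >= n.
So the depth is the smallest k with 8^k >= 415276, i.e. ceil(log_8(415276)).
8^6 = 262144 < 415276 <= 2097152 = 8^7
Recursion depth = 7


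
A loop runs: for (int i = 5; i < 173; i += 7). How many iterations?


Loop starts at i = 5, increments by 7, stops when i >= 173.
Number of iterations = ceil((173 - 5) / 7)
= ceil(168 / 7)
= 24


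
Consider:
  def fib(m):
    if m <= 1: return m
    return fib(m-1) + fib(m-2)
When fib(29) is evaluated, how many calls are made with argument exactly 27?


Let N(m) = number of times fib(m) is called while evaluating fib(29).
N(29) = 1 (the initial call).
N(28) = 1 (only fib(29) calls it).
For 1 <= m <= 27: fib(m) is called by fib(m+1) and fib(m+2), so
  N(m) = N(m+1) + N(m+2).
fib(0) is called only by fib(2), so N(0) = N(2).
Walk down from m=29:
  N(29)=1, N(28)=1, N(27)=2
N(27) = 2


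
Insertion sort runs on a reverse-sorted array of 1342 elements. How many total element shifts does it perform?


Sum of shifts = 1 + 2 + 3 + ... + 1341
= 1342 * 1341 / 2
= 1799622 / 2
= 899811


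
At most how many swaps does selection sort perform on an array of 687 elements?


Each of the 686 passes places one element in its final position.
Pass 1: swap minimum into position 0
Pass 2: swap minimum of remaining into position 1
...
Pass 686: last two elements, one swap
Maximum swaps = 687 - 1 = 686


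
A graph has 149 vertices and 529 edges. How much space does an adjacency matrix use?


Adjacency matrix: V x V grid of entries
Space = V^2 = 149^2 = 149 * 149 = 22201


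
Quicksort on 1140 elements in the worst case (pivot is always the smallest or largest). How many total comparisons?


In the worst case, each partition step picks the worst pivot:
  Partition 1: 1139 comparisons (n-1 elements to compare)
  Partition 2: 1138 comparisons
  Partition 3: 1137 comparisons
  Partition 4: 1136 comparisons
  Partition 5: 1135 comparisons
  ...
  Last partition: 0 comparisons
Total = (n-1) + (n-2) + ... + 1 + 0 = n*(n-1)/2
= 1140*1139/2 = 649230


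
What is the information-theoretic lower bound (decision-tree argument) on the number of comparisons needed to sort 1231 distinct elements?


A binary decision tree of height h has at most 2^h leaves and needs at least n! of them, so h >= ceil(log2(n!)).
1231! is far too large to multiply out, so use Stirling's series:
  ln(n!) ~ n ln n - n + (1/2) ln(2 pi n) + 1/(12n)  (error below 1/(360 n^3), negligible here)
  ln(1231) = 7.1155821
  n ln n = 1231 * 7.1155821 = 8759.2816
  (1/2) ln(2 pi * 1231) = (1/2) ln(7734.6011) = 4.4767
  1/(12*1231) = 0.0001
  ln(1231!) ~ 8759.2816 - 1231 + 4.4767 + 0.0001 = 7532.7584
Convert to base 2: log2(1231!) = 7532.7584 / ln 2 = 7532.7584 / 0.69314718 = 10867.4732
ceil(10867.4732) = 10868


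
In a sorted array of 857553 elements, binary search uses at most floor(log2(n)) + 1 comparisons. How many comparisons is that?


Halving sequence: 857553 -> 428776 -> 214388 -> 107194 -> 53597 -> 26798 -> 13399 -> 6699 -> 3349 -> 1674 -> 837 -> 418 -> 209 -> 104 -> 52 -> 26 -> 13 -> 6 -> 3 -> 1
Number of halvings = 19
Max comparisons = 19 + 1 = 20


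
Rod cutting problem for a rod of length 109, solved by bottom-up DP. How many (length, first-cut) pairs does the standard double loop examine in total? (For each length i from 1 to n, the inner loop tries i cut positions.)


For each subproblem length i = 1..109, the inner loop considers i possible first cuts.
Total = 1 + 2 + ... + 109
= 109*(109+1)/2
= 109*110/2 = 5995


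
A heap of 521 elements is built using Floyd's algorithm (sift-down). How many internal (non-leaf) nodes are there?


Leaf nodes occupy roughly half the array.
Sift-down is called for each internal node, starting from the last one.
Internal nodes = floor(n/2) = floor(521/2) = 260


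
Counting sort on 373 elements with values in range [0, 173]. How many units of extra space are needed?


Output array size: 373 (to store sorted result)
Count array size: 174 (one slot per possible value, range 0 to 173)
Total extra space = 373 + 174 = 547


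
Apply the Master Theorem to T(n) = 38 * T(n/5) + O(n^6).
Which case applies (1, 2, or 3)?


The Master Theorem: T(n) = a*T(n/b) + O(n^c)
  a = 38, b = 5, c = 6
log_b(a) = log_5(38) ~ 2.26
Compare b^c with a: 5^6 = 15625 > 38, so c > log_b(a).
Since c > log_b(a), Case 3 applies.
T(n) = O(n^6)
Master Theorem case = 3


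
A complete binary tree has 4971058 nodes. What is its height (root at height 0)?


In a complete binary tree, level k holds nodes 2^k .. 2^(k+1)-1 (1-indexed).
Height = floor(log2(n)) = floor(log2(4971058)) = 22
Check: 2^22 = 4194304 <= 4971058 < 8388608 = 2^23
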